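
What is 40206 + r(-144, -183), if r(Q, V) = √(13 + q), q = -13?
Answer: 40206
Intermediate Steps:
r(Q, V) = 0 (r(Q, V) = √(13 - 13) = √0 = 0)
40206 + r(-144, -183) = 40206 + 0 = 40206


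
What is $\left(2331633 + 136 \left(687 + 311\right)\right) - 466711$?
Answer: $2000650$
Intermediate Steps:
$\left(2331633 + 136 \left(687 + 311\right)\right) - 466711 = \left(2331633 + 136 \cdot 998\right) - 466711 = \left(2331633 + 135728\right) - 466711 = 2467361 - 466711 = 2000650$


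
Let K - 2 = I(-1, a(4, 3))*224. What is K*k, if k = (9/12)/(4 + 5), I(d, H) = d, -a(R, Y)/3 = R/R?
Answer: -37/2 ≈ -18.500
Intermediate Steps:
a(R, Y) = -3 (a(R, Y) = -3*R/R = -3*1 = -3)
K = -222 (K = 2 - 1*224 = 2 - 224 = -222)
k = 1/12 (k = (9*(1/12))/9 = (¾)*(⅑) = 1/12 ≈ 0.083333)
K*k = -222*1/12 = -37/2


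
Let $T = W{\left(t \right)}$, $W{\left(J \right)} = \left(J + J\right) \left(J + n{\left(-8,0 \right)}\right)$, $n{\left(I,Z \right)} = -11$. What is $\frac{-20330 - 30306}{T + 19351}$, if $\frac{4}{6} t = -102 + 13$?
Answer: $- \frac{101272}{115865} \approx -0.87405$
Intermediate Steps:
$t = - \frac{267}{2}$ ($t = \frac{3 \left(-102 + 13\right)}{2} = \frac{3}{2} \left(-89\right) = - \frac{267}{2} \approx -133.5$)
$W{\left(J \right)} = 2 J \left(-11 + J\right)$ ($W{\left(J \right)} = \left(J + J\right) \left(J - 11\right) = 2 J \left(-11 + J\right)$)
$T = \frac{77163}{2}$ ($T = 2 \left(- \frac{267}{2}\right) \left(-11 - \frac{267}{2}\right) = 2 \left(- \frac{267}{2}\right) \left(- \frac{289}{2}\right) = \frac{77163}{2} \approx 38582.0$)
$\frac{-20330 - 30306}{T + 19351} = \frac{-20330 - 30306}{\frac{77163}{2} + 19351} = \frac{-20330 - 30306}{\frac{115865}{2}} = \left(-50636\right) \frac{2}{115865} = - \frac{101272}{115865}$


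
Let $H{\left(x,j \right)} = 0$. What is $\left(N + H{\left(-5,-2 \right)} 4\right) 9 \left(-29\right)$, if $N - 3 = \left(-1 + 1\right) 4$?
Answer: $-783$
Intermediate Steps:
$N = 3$ ($N = 3 + \left(-1 + 1\right) 4 = 3 + 0 \cdot 4 = 3 + 0 = 3$)
$\left(N + H{\left(-5,-2 \right)} 4\right) 9 \left(-29\right) = \left(3 + 0 \cdot 4\right) 9 \left(-29\right) = \left(3 + 0\right) 9 \left(-29\right) = 3 \cdot 9 \left(-29\right) = 27 \left(-29\right) = -783$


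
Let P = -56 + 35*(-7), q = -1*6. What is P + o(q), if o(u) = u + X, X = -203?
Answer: -510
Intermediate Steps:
q = -6
o(u) = -203 + u (o(u) = u - 203 = -203 + u)
P = -301 (P = -56 - 245 = -301)
P + o(q) = -301 + (-203 - 6) = -301 - 209 = -510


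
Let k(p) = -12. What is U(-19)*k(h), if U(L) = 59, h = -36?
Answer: -708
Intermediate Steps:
U(-19)*k(h) = 59*(-12) = -708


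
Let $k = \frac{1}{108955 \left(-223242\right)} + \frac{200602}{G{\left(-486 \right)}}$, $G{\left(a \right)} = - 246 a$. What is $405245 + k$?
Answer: $\frac{49102394097792278536}{121166678905965} \approx 4.0525 \cdot 10^{5}$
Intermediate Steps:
$k = \frac{203304544492111}{121166678905965}$ ($k = \frac{1}{108955 \left(-223242\right)} + \frac{200602}{\left(-246\right) \left(-486\right)} = \frac{1}{108955} \left(- \frac{1}{223242}\right) + \frac{200602}{119556} = - \frac{1}{24323332110} + 200602 \cdot \frac{1}{119556} = - \frac{1}{24323332110} + \frac{100301}{59778} = \frac{203304544492111}{121166678905965} \approx 1.6779$)
$405245 + k = 405245 + \frac{203304544492111}{121166678905965} = \frac{49102394097792278536}{121166678905965}$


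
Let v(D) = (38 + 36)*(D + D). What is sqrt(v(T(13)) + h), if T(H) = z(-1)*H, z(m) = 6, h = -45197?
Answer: I*sqrt(33653) ≈ 183.45*I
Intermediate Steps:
T(H) = 6*H
v(D) = 148*D (v(D) = 74*(2*D) = 148*D)
sqrt(v(T(13)) + h) = sqrt(148*(6*13) - 45197) = sqrt(148*78 - 45197) = sqrt(11544 - 45197) = sqrt(-33653) = I*sqrt(33653)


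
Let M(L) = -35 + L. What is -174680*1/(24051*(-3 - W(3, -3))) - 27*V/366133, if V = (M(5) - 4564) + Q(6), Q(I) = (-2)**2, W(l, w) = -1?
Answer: 34958696650/8805864783 ≈ 3.9699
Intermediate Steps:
Q(I) = 4
V = -4590 (V = ((-35 + 5) - 4564) + 4 = (-30 - 4564) + 4 = -4594 + 4 = -4590)
-174680*1/(24051*(-3 - W(3, -3))) - 27*V/366133 = -174680*1/(24051*(-3 - 1*(-1))) - 27*(-4590)/366133 = -174680*1/(24051*(-3 + 1)) + 123930*(1/366133) = -174680/(24051*(-2)) + 123930/366133 = -174680/(-48102) + 123930/366133 = -174680*(-1/48102) + 123930/366133 = 87340/24051 + 123930/366133 = 34958696650/8805864783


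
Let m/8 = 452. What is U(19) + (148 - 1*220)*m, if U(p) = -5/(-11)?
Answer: -2863867/11 ≈ -2.6035e+5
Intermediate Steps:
m = 3616 (m = 8*452 = 3616)
U(p) = 5/11 (U(p) = -5*(-1/11) = 5/11)
U(19) + (148 - 1*220)*m = 5/11 + (148 - 1*220)*3616 = 5/11 + (148 - 220)*3616 = 5/11 - 72*3616 = 5/11 - 260352 = -2863867/11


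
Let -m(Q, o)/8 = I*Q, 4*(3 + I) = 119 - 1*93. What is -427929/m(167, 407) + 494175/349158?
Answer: 25287599347/272110468 ≈ 92.931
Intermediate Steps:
I = 7/2 (I = -3 + (119 - 1*93)/4 = -3 + (119 - 93)/4 = -3 + (¼)*26 = -3 + 13/2 = 7/2 ≈ 3.5000)
m(Q, o) = -28*Q
-427929/m(167, 407) + 494175/349158 = -427929/((-28*167)) + 494175/349158 = -427929/(-4676) + 494175*(1/349158) = -427929*(-1/4676) + 164725/116386 = 427929/4676 + 164725/116386 = 25287599347/272110468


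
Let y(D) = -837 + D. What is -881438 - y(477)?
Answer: -881078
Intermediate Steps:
-881438 - y(477) = -881438 - (-837 + 477) = -881438 - 1*(-360) = -881438 + 360 = -881078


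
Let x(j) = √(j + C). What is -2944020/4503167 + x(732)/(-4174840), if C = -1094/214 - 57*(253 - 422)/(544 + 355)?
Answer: -2944020/4503167 - √6825110169022/401590384120 ≈ -0.65377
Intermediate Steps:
C = 538978/96193 (C = -1094*1/214 - 57/(899/(-169)) = -547/107 - 57/(899*(-1/169)) = -547/107 - 57/(-899/169) = -547/107 - 57*(-169/899) = -547/107 + 9633/899 = 538978/96193 ≈ 5.6031)
x(j) = √(538978/96193 + j) (x(j) = √(j + 538978/96193) = √(538978/96193 + j))
-2944020/4503167 + x(732)/(-4174840) = -2944020/4503167 + (√(51845910754 + 9253093249*732)/96193)/(-4174840) = -2944020*1/4503167 + (√(51845910754 + 6773264258268)/96193)*(-1/4174840) = -2944020/4503167 + (√6825110169022/96193)*(-1/4174840) = -2944020/4503167 - √6825110169022/401590384120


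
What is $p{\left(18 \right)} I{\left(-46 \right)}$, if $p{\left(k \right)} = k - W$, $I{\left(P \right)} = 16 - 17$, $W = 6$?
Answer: $-12$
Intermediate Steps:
$I{\left(P \right)} = -1$
$p{\left(k \right)} = -6 + k$ ($p{\left(k \right)} = k - 6 = -6 + k$)
$p{\left(18 \right)} I{\left(-46 \right)} = \left(-6 + 18\right) \left(-1\right) = 12 \left(-1\right) = -12$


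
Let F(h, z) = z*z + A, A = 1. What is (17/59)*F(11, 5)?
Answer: 442/59 ≈ 7.4915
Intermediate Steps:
F(h, z) = 1 + z² (F(h, z) = z*z + 1 = z² + 1 = 1 + z²)
(17/59)*F(11, 5) = (17/59)*(1 + 5²) = (17*(1/59))*(1 + 25) = (17/59)*26 = 442/59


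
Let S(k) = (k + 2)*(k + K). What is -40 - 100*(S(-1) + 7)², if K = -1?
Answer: -2540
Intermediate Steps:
S(k) = (-1 + k)*(2 + k) (S(k) = (k + 2)*(k - 1) = (2 + k)*(-1 + k) = (-1 + k)*(2 + k))
-40 - 100*(S(-1) + 7)² = -40 - 100*((-2 - 1 + (-1)²) + 7)² = -40 - 100*((-2 - 1 + 1) + 7)² = -40 - 100*(-2 + 7)² = -40 - 100*5² = -40 - 100*25 = -40 - 2500 = -2540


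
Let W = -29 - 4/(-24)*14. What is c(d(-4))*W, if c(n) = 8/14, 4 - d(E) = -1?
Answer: -320/21 ≈ -15.238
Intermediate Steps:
d(E) = 5 (d(E) = 4 - 1*(-1) = 4 + 1 = 5)
c(n) = 4/7 (c(n) = 8*(1/14) = 4/7)
W = -80/3 (W = -29 - 4*(-1/24)*14 = -29 + (⅙)*14 = -29 + 7/3 = -80/3 ≈ -26.667)
c(d(-4))*W = (4/7)*(-80/3) = -320/21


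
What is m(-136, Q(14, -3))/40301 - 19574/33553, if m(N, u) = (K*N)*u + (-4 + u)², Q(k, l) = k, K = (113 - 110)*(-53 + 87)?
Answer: -7301757498/1352219453 ≈ -5.3998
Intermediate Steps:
K = 102 (K = 3*34 = 102)
m(N, u) = (-4 + u)² + 102*N*u (m(N, u) = (102*N)*u + (-4 + u)² = 102*N*u + (-4 + u)² = (-4 + u)² + 102*N*u)
m(-136, Q(14, -3))/40301 - 19574/33553 = ((-4 + 14)² + 102*(-136)*14)/40301 - 19574/33553 = (10² - 194208)*(1/40301) - 19574*1/33553 = (100 - 194208)*(1/40301) - 19574/33553 = -194108*1/40301 - 19574/33553 = -194108/40301 - 19574/33553 = -7301757498/1352219453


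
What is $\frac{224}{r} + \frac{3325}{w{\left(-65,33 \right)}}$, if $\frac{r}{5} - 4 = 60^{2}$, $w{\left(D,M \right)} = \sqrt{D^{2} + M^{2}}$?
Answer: $\frac{56}{4505} + \frac{3325 \sqrt{5314}}{5314} \approx 45.625$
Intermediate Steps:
$r = 18020$ ($r = 20 + 5 \cdot 60^{2} = 20 + 5 \cdot 3600 = 20 + 18000 = 18020$)
$\frac{224}{r} + \frac{3325}{w{\left(-65,33 \right)}} = \frac{224}{18020} + \frac{3325}{\sqrt{\left(-65\right)^{2} + 33^{2}}} = 224 \cdot \frac{1}{18020} + \frac{3325}{\sqrt{4225 + 1089}} = \frac{56}{4505} + \frac{3325}{\sqrt{5314}} = \frac{56}{4505} + 3325 \frac{\sqrt{5314}}{5314} = \frac{56}{4505} + \frac{3325 \sqrt{5314}}{5314}$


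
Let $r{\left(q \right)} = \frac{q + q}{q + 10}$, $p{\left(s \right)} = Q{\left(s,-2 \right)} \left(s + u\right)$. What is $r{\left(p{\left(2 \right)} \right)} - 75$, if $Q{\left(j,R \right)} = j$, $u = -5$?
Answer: $-78$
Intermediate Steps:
$p{\left(s \right)} = s \left(-5 + s\right)$ ($p{\left(s \right)} = s \left(s - 5\right) = s \left(-5 + s\right)$)
$r{\left(q \right)} = \frac{2 q}{10 + q}$
$r{\left(p{\left(2 \right)} \right)} - 75 = \frac{2 \cdot 2 \left(-5 + 2\right)}{10 + 2 \left(-5 + 2\right)} - 75 = \frac{2 \cdot 2 \left(-3\right)}{10 + 2 \left(-3\right)} - 75 = 2 \left(-6\right) \frac{1}{10 - 6} - 75 = 2 \left(-6\right) \frac{1}{4} - 75 = -3 - 75 = -78$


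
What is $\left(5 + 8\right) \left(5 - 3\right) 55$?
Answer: $1430$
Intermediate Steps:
$\left(5 + 8\right) \left(5 - 3\right) 55 = 13 \cdot 2 \cdot 55 = 26 \cdot 55 = 1430$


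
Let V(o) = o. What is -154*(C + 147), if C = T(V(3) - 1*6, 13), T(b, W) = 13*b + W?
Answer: -18634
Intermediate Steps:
T(b, W) = W + 13*b
C = -26 (C = 13 + 13*(3 - 1*6) = 13 + 13*(3 - 6) = 13 + 13*(-3) = 13 - 39 = -26)
-154*(C + 147) = -154*(-26 + 147) = -154*121 = -18634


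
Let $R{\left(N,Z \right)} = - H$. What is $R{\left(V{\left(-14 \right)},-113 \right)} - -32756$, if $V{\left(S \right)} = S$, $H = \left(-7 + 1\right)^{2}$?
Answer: $32720$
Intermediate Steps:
$H = 36$ ($H = \left(-6\right)^{2} = 36$)
$R{\left(N,Z \right)} = -36$ ($R{\left(N,Z \right)} = \left(-1\right) 36 = -36$)
$R{\left(V{\left(-14 \right)},-113 \right)} - -32756 = -36 - -32756 = -36 + 32756 = 32720$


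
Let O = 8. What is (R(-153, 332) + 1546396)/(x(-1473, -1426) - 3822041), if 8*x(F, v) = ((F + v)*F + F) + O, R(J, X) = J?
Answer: -6184972/13153783 ≈ -0.47020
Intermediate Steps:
x(F, v) = 1 + F/8 + F*(F + v)/8 (x(F, v) = (((F + v)*F + F) + 8)/8 = ((F*(F + v) + F) + 8)/8 = ((F + F*(F + v)) + 8)/8 = (8 + F + F*(F + v))/8 = 1 + F/8 + F*(F + v)/8)
(R(-153, 332) + 1546396)/(x(-1473, -1426) - 3822041) = (-153 + 1546396)/((1 + (⅛)*(-1473) + (⅛)*(-1473)² + (⅛)*(-1473)*(-1426)) - 3822041) = 1546243/((1 - 1473/8 + (⅛)*2169729 + 1050249/4) - 3822041) = 1546243/((1 - 1473/8 + 2169729/8 + 1050249/4) - 3822041) = 1546243/(2134381/4 - 3822041) = 1546243/(-13153783/4) = 1546243*(-4/13153783) = -6184972/13153783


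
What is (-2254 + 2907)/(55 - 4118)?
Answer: -653/4063 ≈ -0.16072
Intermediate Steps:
(-2254 + 2907)/(55 - 4118) = 653/(-4063) = 653*(-1/4063) = -653/4063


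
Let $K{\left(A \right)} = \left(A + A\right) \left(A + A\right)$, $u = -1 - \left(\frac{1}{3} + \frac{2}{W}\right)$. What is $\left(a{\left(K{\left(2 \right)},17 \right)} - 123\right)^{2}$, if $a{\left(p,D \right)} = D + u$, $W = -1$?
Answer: $\frac{99856}{9} \approx 11095.0$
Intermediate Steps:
$u = \frac{2}{3}$ ($u = -1 - \left(\frac{1}{3} - 2\right) = -1 - - \frac{5}{3} = -1 + \left(2 - \frac{1}{3}\right) = -1 + \frac{5}{3} = \frac{2}{3} \approx 0.66667$)
$K{\left(A \right)} = 4 A^{2}$ ($K{\left(A \right)} = 2 A 2 A = 4 A^{2}$)
$a{\left(p,D \right)} = \frac{2}{3} + D$ ($a{\left(p,D \right)} = D + \frac{2}{3} = \frac{2}{3} + D$)
$\left(a{\left(K{\left(2 \right)},17 \right)} - 123\right)^{2} = \left(\left(\frac{2}{3} + 17\right) - 123\right)^{2} = \left(\frac{53}{3} - 123\right)^{2} = \left(- \frac{316}{3}\right)^{2} = \frac{99856}{9}$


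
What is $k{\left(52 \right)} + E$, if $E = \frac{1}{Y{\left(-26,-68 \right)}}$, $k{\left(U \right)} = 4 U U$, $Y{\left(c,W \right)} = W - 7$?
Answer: $\frac{811199}{75} \approx 10816.0$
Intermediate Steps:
$Y{\left(c,W \right)} = -7 + W$
$k{\left(U \right)} = 4 U^{2}$
$E = - \frac{1}{75}$ ($E = \frac{1}{-7 - 68} = \frac{1}{-75} = - \frac{1}{75} \approx -0.013333$)
$k{\left(52 \right)} + E = 4 \cdot 52^{2} - \frac{1}{75} = 4 \cdot 2704 - \frac{1}{75} = 10816 - \frac{1}{75} = \frac{811199}{75}$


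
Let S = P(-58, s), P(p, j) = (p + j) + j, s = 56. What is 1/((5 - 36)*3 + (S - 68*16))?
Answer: -1/1127 ≈ -0.00088731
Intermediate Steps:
P(p, j) = p + 2*j (P(p, j) = (j + p) + j = p + 2*j)
S = 54 (S = -58 + 2*56 = -58 + 112 = 54)
1/((5 - 36)*3 + (S - 68*16)) = 1/((5 - 36)*3 + (54 - 68*16)) = 1/(-31*3 + (54 - 1*1088)) = 1/(-93 + (54 - 1088)) = 1/(-93 - 1034) = 1/(-1127) = -1/1127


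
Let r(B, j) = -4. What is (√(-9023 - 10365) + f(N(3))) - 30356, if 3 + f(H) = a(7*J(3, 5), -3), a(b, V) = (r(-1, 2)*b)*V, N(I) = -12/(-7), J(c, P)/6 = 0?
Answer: -30359 + 2*I*√4847 ≈ -30359.0 + 139.24*I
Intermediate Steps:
J(c, P) = 0 (J(c, P) = 6*0 = 0)
N(I) = 12/7 (N(I) = -12*(-⅐) = 12/7)
a(b, V) = -4*V*b (a(b, V) = (-4*b)*V = -4*V*b)
f(H) = -3 (f(H) = -3 - 4*(-3)*7*0 = -3 - 4*(-3)*0 = -3 + 0 = -3)
(√(-9023 - 10365) + f(N(3))) - 30356 = (√(-9023 - 10365) - 3) - 30356 = (√(-19388) - 3) - 30356 = (2*I*√4847 - 3) - 30356 = (-3 + 2*I*√4847) - 30356 = -30359 + 2*I*√4847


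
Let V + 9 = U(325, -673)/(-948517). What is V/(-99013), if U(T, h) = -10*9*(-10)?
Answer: 8537553/93915513721 ≈ 9.0907e-5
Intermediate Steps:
U(T, h) = 900 (U(T, h) = -90*(-10) = 900)
V = -8537553/948517 (V = -9 + 900/(-948517) = -9 + 900*(-1/948517) = -9 - 900/948517 = -8537553/948517 ≈ -9.0009)
V/(-99013) = -8537553/948517/(-99013) = -8537553/948517*(-1/99013) = 8537553/93915513721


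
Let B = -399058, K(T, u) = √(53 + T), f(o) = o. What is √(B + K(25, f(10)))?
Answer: √(-399058 + √78) ≈ 631.7*I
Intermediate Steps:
√(B + K(25, f(10))) = √(-399058 + √(53 + 25)) = √(-399058 + √78)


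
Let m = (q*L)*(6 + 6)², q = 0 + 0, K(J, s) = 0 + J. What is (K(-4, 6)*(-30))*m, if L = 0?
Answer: 0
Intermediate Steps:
K(J, s) = J
q = 0
m = 0 (m = (0*0)*(6 + 6)² = 0*12² = 0*144 = 0)
(K(-4, 6)*(-30))*m = -4*(-30)*0 = 120*0 = 0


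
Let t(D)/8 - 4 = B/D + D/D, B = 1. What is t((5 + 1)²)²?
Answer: 131044/81 ≈ 1617.8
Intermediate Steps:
t(D) = 40 + 8/D (t(D) = 32 + 8*(1/D + D/D) = 32 + 8*(1/D + 1) = 32 + 8*(1 + 1/D) = 32 + (8 + 8/D) = 40 + 8/D)
t((5 + 1)²)² = (40 + 8/((5 + 1)²))² = (40 + 8/(6²))² = (40 + 8/36)² = (40 + 8*(1/36))² = (40 + 2/9)² = (362/9)² = 131044/81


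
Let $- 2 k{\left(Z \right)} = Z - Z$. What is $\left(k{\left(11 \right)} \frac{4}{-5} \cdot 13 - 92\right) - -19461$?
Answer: $19369$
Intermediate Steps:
$k{\left(Z \right)} = 0$ ($k{\left(Z \right)} = - \frac{Z - Z}{2} = \left(- \frac{1}{2}\right) 0 = 0$)
$\left(k{\left(11 \right)} \frac{4}{-5} \cdot 13 - 92\right) - -19461 = \left(0 \frac{4}{-5} \cdot 13 - 92\right) - -19461 = \left(0 \cdot 4 \left(- \frac{1}{5}\right) 13 - 92\right) + 19461 = \left(0 \left(\left(- \frac{4}{5}\right) 13\right) - 92\right) + 19461 = \left(0 \left(- \frac{52}{5}\right) - 92\right) + 19461 = \left(0 - 92\right) + 19461 = -92 + 19461 = 19369$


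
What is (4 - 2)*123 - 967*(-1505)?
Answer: 1455581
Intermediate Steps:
(4 - 2)*123 - 967*(-1505) = 2*123 + 1455335 = 246 + 1455335 = 1455581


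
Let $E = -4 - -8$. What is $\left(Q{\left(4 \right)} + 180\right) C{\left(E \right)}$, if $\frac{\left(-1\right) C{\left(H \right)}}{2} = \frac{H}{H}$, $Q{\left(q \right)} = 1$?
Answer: $-362$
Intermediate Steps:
$E = 4$ ($E = -4 + 8 = 4$)
$C{\left(H \right)} = -2$ ($C{\left(H \right)} = - 2 \frac{H}{H} = \left(-2\right) 1 = -2$)
$\left(Q{\left(4 \right)} + 180\right) C{\left(E \right)} = \left(1 + 180\right) \left(-2\right) = 181 \left(-2\right) = -362$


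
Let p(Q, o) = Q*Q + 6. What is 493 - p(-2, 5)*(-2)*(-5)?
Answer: 393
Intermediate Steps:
p(Q, o) = 6 + Q**2 (p(Q, o) = Q**2 + 6 = 6 + Q**2)
493 - p(-2, 5)*(-2)*(-5) = 493 - (6 + (-2)**2)*(-2)*(-5) = 493 - (6 + 4)*(-2)*(-5) = 493 - 10*(-2)*(-5) = 493 - (-20)*(-5) = 493 - 1*100 = 493 - 100 = 393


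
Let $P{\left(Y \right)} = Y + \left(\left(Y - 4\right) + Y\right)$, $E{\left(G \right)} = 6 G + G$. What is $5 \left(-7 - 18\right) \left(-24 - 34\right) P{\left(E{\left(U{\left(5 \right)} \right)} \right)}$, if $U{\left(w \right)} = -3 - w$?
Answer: $-1247000$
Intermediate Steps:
$E{\left(G \right)} = 7 G$
$P{\left(Y \right)} = -4 + 3 Y$ ($P{\left(Y \right)} = Y + \left(\left(-4 + Y\right) + Y\right) = Y + \left(-4 + 2 Y\right) = -4 + 3 Y$)
$5 \left(-7 - 18\right) \left(-24 - 34\right) P{\left(E{\left(U{\left(5 \right)} \right)} \right)} = 5 \left(-7 - 18\right) \left(-24 - 34\right) \left(-4 + 3 \cdot 7 \left(-3 - 5\right)\right) = 5 \left(\left(-25\right) \left(-58\right)\right) \left(-4 + 3 \cdot 7 \left(-3 - 5\right)\right) = 5 \cdot 1450 \left(-4 + 3 \cdot 7 \left(-8\right)\right) = 7250 \left(-4 + 3 \left(-56\right)\right) = 7250 \left(-4 - 168\right) = 7250 \left(-172\right) = -1247000$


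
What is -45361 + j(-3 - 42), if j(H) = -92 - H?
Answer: -45408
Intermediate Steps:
-45361 + j(-3 - 42) = -45361 + (-92 - (-3 - 42)) = -45361 + (-92 - 1*(-45)) = -45361 + (-92 + 45) = -45361 - 47 = -45408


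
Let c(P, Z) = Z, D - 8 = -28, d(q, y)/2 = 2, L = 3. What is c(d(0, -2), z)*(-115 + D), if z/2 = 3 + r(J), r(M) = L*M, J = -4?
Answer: 2430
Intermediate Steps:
d(q, y) = 4 (d(q, y) = 2*2 = 4)
r(M) = 3*M
D = -20 (D = 8 - 28 = -20)
z = -18 (z = 2*(3 + 3*(-4)) = 2*(3 - 12) = 2*(-9) = -18)
c(d(0, -2), z)*(-115 + D) = -18*(-115 - 20) = -18*(-135) = 2430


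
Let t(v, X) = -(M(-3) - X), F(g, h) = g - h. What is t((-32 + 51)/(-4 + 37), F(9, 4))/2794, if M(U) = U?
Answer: 4/1397 ≈ 0.0028633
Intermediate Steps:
t(v, X) = 3 + X (t(v, X) = -(-3 - X) = 3 + X)
t((-32 + 51)/(-4 + 37), F(9, 4))/2794 = (3 + (9 - 1*4))/2794 = (3 + (9 - 4))*(1/2794) = (3 + 5)*(1/2794) = 8*(1/2794) = 4/1397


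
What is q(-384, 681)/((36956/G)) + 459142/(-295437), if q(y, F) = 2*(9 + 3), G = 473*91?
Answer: 72056955808/2729542443 ≈ 26.399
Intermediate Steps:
G = 43043
q(y, F) = 24 (q(y, F) = 2*12 = 24)
q(-384, 681)/((36956/G)) + 459142/(-295437) = 24/((36956/43043)) + 459142/(-295437) = 24/((36956*(1/43043))) + 459142*(-1/295437) = 24/(36956/43043) - 459142/295437 = 24*(43043/36956) - 459142/295437 = 258258/9239 - 459142/295437 = 72056955808/2729542443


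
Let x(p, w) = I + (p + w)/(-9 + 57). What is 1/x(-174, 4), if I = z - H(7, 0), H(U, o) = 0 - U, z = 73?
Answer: 24/1835 ≈ 0.013079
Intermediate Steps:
H(U, o) = -U
I = 80 (I = 73 - (-1)*7 = 73 - 1*(-7) = 73 + 7 = 80)
x(p, w) = 80 + p/48 + w/48 (x(p, w) = 80 + (p + w)/(-9 + 57) = 80 + (p + w)/48 = 80 + (p + w)*(1/48) = 80 + (p/48 + w/48) = 80 + p/48 + w/48)
1/x(-174, 4) = 1/(80 + (1/48)*(-174) + (1/48)*4) = 1/(80 - 29/8 + 1/12) = 1/(1835/24) = 24/1835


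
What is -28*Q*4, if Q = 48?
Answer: -5376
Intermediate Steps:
-28*Q*4 = -28*48*4 = -1344*4 = -5376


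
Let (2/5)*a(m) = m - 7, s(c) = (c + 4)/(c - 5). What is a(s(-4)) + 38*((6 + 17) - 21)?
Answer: 117/2 ≈ 58.500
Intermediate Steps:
s(c) = (4 + c)/(-5 + c)
a(m) = -35/2 + 5*m/2 (a(m) = 5*(m - 7)/2 = 5*(-7 + m)/2 = -35/2 + 5*m/2)
a(s(-4)) + 38*((6 + 17) - 21) = (-35/2 + 5*((4 - 4)/(-5 - 4))/2) + 38*((6 + 17) - 21) = (-35/2 + 5*(0/(-9))/2) + 38*(23 - 21) = (-35/2 + 5*(-⅑*0)/2) + 38*2 = (-35/2 + (5/2)*0) + 76 = (-35/2 + 0) + 76 = -35/2 + 76 = 117/2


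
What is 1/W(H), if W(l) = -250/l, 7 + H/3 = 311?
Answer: -456/125 ≈ -3.6480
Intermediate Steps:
H = 912 (H = -21 + 3*311 = -21 + 933 = 912)
1/W(H) = 1/(-250/912) = 1/(-250*1/912) = 1/(-125/456) = -456/125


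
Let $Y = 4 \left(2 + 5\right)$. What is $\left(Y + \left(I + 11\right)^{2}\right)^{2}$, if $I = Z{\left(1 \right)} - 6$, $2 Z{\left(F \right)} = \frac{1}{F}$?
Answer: $\frac{54289}{16} \approx 3393.1$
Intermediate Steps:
$Z{\left(F \right)} = \frac{1}{2 F}$
$Y = 28$ ($Y = 4 \cdot 7 = 28$)
$I = - \frac{11}{2}$ ($I = \frac{1}{2 \cdot 1} - 6 = \frac{1}{2} \cdot 1 - 6 = \frac{1}{2} - 6 = - \frac{11}{2} \approx -5.5$)
$\left(Y + \left(I + 11\right)^{2}\right)^{2} = \left(28 + \left(- \frac{11}{2} + 11\right)^{2}\right)^{2} = \left(28 + \left(\frac{11}{2}\right)^{2}\right)^{2} = \left(28 + \frac{121}{4}\right)^{2} = \left(\frac{233}{4}\right)^{2} = \frac{54289}{16}$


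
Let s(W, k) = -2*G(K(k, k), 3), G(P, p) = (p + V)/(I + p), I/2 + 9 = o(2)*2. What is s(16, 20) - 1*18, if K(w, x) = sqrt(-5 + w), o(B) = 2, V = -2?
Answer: -124/7 ≈ -17.714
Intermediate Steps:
I = -10 (I = -18 + 2*(2*2) = -18 + 2*4 = -18 + 8 = -10)
G(P, p) = (-2 + p)/(-10 + p) (G(P, p) = (p - 2)/(-10 + p) = (-2 + p)/(-10 + p))
s(W, k) = 2/7 (s(W, k) = -2*(-2 + 3)/(-10 + 3) = -2/(-7) = -(-2)/7 = -2*(-1/7) = 2/7)
s(16, 20) - 1*18 = 2/7 - 1*18 = 2/7 - 18 = -124/7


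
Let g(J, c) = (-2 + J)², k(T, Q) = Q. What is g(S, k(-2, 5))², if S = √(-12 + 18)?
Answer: (2 - √6)⁴ ≈ 0.040821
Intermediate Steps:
S = √6 ≈ 2.4495
g(S, k(-2, 5))² = ((-2 + √6)²)² = (-2 + √6)⁴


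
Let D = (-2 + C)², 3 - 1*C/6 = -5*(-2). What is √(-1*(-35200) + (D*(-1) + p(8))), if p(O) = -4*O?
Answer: 4*√2077 ≈ 182.30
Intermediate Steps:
C = -42 (C = 18 - (-30)*(-2) = 18 - 6*10 = 18 - 60 = -42)
D = 1936 (D = (-2 - 42)² = (-44)² = 1936)
√(-1*(-35200) + (D*(-1) + p(8))) = √(-1*(-35200) + (1936*(-1) - 4*8)) = √(35200 + (-1936 - 32)) = √(35200 - 1968) = √33232 = 4*√2077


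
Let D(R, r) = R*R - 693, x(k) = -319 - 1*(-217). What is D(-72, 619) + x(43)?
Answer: 4389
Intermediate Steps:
x(k) = -102 (x(k) = -319 + 217 = -102)
D(R, r) = -693 + R² (D(R, r) = R² - 693 = -693 + R²)
D(-72, 619) + x(43) = (-693 + (-72)²) - 102 = (-693 + 5184) - 102 = 4491 - 102 = 4389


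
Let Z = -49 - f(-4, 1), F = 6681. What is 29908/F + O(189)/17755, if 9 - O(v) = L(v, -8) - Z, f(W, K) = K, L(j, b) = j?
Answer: 105895982/23724231 ≈ 4.4636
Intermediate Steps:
Z = -50 (Z = -49 - 1*1 = -49 - 1 = -50)
O(v) = -41 - v (O(v) = 9 - (v - 1*(-50)) = 9 - (v + 50) = 9 - (50 + v) = 9 + (-50 - v) = -41 - v)
29908/F + O(189)/17755 = 29908/6681 + (-41 - 1*189)/17755 = 29908*(1/6681) + (-41 - 189)*(1/17755) = 29908/6681 - 230*1/17755 = 29908/6681 - 46/3551 = 105895982/23724231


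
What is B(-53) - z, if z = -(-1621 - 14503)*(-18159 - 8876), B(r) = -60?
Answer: 435912280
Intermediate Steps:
z = -435912340 (z = -(-16124)*(-27035) = -1*435912340 = -435912340)
B(-53) - z = -60 - 1*(-435912340) = -60 + 435912340 = 435912280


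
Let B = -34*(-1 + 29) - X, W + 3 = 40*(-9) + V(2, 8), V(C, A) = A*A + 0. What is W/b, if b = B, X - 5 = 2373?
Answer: 299/3330 ≈ 0.089790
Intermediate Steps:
V(C, A) = A**2 (V(C, A) = A**2 + 0 = A**2)
X = 2378 (X = 5 + 2373 = 2378)
W = -299 (W = -3 + (40*(-9) + 8**2) = -3 + (-360 + 64) = -3 - 296 = -299)
B = -3330 (B = -34*(-1 + 29) - 1*2378 = -34*28 - 2378 = -952 - 2378 = -3330)
b = -3330
W/b = -299/(-3330) = -299*(-1/3330) = 299/3330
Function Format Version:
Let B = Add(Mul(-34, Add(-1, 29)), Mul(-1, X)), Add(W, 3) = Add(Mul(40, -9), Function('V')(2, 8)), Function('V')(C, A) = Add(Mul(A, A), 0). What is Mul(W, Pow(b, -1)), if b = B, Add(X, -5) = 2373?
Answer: Rational(299, 3330) ≈ 0.089790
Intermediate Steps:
Function('V')(C, A) = Pow(A, 2) (Function('V')(C, A) = Add(Pow(A, 2), 0) = Pow(A, 2))
X = 2378 (X = Add(5, 2373) = 2378)
W = -299 (W = Add(-3, Add(Mul(40, -9), Pow(8, 2))) = Add(-3, Add(-360, 64)) = Add(-3, -296) = -299)
B = -3330 (B = Add(Mul(-34, Add(-1, 29)), Mul(-1, 2378)) = Add(Mul(-34, 28), -2378) = Add(-952, -2378) = -3330)
b = -3330
Mul(W, Pow(b, -1)) = Mul(-299, Pow(-3330, -1)) = Mul(-299, Rational(-1, 3330)) = Rational(299, 3330)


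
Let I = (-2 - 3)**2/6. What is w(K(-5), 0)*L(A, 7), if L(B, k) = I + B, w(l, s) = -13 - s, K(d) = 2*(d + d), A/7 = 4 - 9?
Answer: 2405/6 ≈ 400.83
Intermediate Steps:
A = -35 (A = 7*(4 - 9) = 7*(-5) = -35)
K(d) = 4*d (K(d) = 2*(2*d) = 4*d)
I = 25/6 (I = (-5)**2*(1/6) = 25*(1/6) = 25/6 ≈ 4.1667)
L(B, k) = 25/6 + B
w(K(-5), 0)*L(A, 7) = (-13 - 1*0)*(25/6 - 35) = (-13 + 0)*(-185/6) = -13*(-185/6) = 2405/6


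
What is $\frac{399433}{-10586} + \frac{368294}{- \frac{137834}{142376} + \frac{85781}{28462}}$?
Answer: $\frac{3948914304833311881}{21939814086982} \approx 1.7999 \cdot 10^{5}$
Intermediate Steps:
$\frac{399433}{-10586} + \frac{368294}{- \frac{137834}{142376} + \frac{85781}{28462}} = 399433 \left(- \frac{1}{10586}\right) + \frac{368294}{\left(-137834\right) \frac{1}{142376} + 85781 \cdot \frac{1}{28462}} = - \frac{399433}{10586} + \frac{368294}{- \frac{68917}{71188} + \frac{85781}{28462}} = - \frac{399433}{10586} + \frac{368294}{\frac{2072531087}{1013076428}} = - \frac{399433}{10586} + 368294 \cdot \frac{1013076428}{2072531087} = - \frac{399433}{10586} + \frac{373109969973832}{2072531087} = \frac{3948914304833311881}{21939814086982}$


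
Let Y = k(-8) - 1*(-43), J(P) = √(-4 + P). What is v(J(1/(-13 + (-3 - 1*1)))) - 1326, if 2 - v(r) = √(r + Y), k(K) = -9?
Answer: -1324 - √(9826 + 17*I*√1173)/17 ≈ -1329.8 - 0.17268*I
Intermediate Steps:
Y = 34 (Y = -9 - 1*(-43) = -9 + 43 = 34)
v(r) = 2 - √(34 + r) (v(r) = 2 - √(r + 34) = 2 - √(34 + r))
v(J(1/(-13 + (-3 - 1*1)))) - 1326 = (2 - √(34 + √(-4 + 1/(-13 + (-3 - 1*1))))) - 1326 = (2 - √(34 + √(-4 + 1/(-13 + (-3 - 1))))) - 1326 = (2 - √(34 + √(-4 + 1/(-13 - 4)))) - 1326 = (2 - √(34 + √(-4 + 1/(-17)))) - 1326 = (2 - √(34 + √(-4 - 1/17))) - 1326 = (2 - √(34 + √(-69/17))) - 1326 = (2 - √(34 + I*√1173/17)) - 1326 = -1324 - √(34 + I*√1173/17)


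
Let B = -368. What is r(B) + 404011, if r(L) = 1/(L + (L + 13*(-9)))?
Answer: 344621382/853 ≈ 4.0401e+5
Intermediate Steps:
r(L) = 1/(-117 + 2*L) (r(L) = 1/(L + (L - 117)) = 1/(L + (-117 + L)) = 1/(-117 + 2*L))
r(B) + 404011 = 1/(-117 + 2*(-368)) + 404011 = 1/(-117 - 736) + 404011 = 1/(-853) + 404011 = -1/853 + 404011 = 344621382/853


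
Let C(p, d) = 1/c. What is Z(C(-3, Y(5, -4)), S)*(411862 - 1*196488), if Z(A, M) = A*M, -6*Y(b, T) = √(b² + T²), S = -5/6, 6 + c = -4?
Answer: 107687/6 ≈ 17948.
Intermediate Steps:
c = -10 (c = -6 - 4 = -10)
S = -⅚ (S = -5*⅙ = -⅚ ≈ -0.83333)
Y(b, T) = -√(T² + b²)/6 (Y(b, T) = -√(b² + T²)/6 = -√(T² + b²)/6)
C(p, d) = -⅒ (C(p, d) = 1/(-10) = -⅒)
Z(C(-3, Y(5, -4)), S)*(411862 - 1*196488) = (-⅒*(-⅚))*(411862 - 1*196488) = (411862 - 196488)/12 = (1/12)*215374 = 107687/6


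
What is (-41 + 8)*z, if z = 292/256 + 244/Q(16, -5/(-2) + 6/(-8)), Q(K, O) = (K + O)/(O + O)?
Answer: -7385631/4544 ≈ -1625.4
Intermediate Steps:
Q(K, O) = (K + O)/(2*O) (Q(K, O) = (K + O)/((2*O)) = (K + O)*(1/(2*O)) = (K + O)/(2*O))
z = 223807/4544 (z = 292/256 + 244/(((16 + (-5/(-2) + 6/(-8)))/(2*(-5/(-2) + 6/(-8))))) = 292*(1/256) + 244/(((16 + (-5*(-½) + 6*(-⅛)))/(2*(-5*(-½) + 6*(-⅛))))) = 73/64 + 244/(((16 + (5/2 - ¾))/(2*(5/2 - ¾)))) = 73/64 + 244/(((16 + 7/4)/(2*(7/4)))) = 73/64 + 244/(((½)*(4/7)*(71/4))) = 73/64 + 244/(71/14) = 73/64 + 244*(14/71) = 73/64 + 3416/71 = 223807/4544 ≈ 49.253)
(-41 + 8)*z = (-41 + 8)*(223807/4544) = -33*223807/4544 = -7385631/4544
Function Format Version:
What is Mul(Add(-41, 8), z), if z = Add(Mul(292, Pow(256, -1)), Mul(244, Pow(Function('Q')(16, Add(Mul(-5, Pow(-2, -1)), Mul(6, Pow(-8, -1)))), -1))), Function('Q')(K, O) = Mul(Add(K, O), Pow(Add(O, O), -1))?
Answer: Rational(-7385631, 4544) ≈ -1625.4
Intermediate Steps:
Function('Q')(K, O) = Mul(Rational(1, 2), Pow(O, -1), Add(K, O)) (Function('Q')(K, O) = Mul(Add(K, O), Pow(Mul(2, O), -1)) = Mul(Add(K, O), Mul(Rational(1, 2), Pow(O, -1))) = Mul(Rational(1, 2), Pow(O, -1), Add(K, O)))
z = Rational(223807, 4544) (z = Add(Mul(292, Pow(256, -1)), Mul(244, Pow(Mul(Rational(1, 2), Pow(Add(Mul(-5, Pow(-2, -1)), Mul(6, Pow(-8, -1))), -1), Add(16, Add(Mul(-5, Pow(-2, -1)), Mul(6, Pow(-8, -1))))), -1))) = Add(Mul(292, Rational(1, 256)), Mul(244, Pow(Mul(Rational(1, 2), Pow(Add(Mul(-5, Rational(-1, 2)), Mul(6, Rational(-1, 8))), -1), Add(16, Add(Mul(-5, Rational(-1, 2)), Mul(6, Rational(-1, 8))))), -1))) = Add(Rational(73, 64), Mul(244, Pow(Mul(Rational(1, 2), Pow(Add(Rational(5, 2), Rational(-3, 4)), -1), Add(16, Add(Rational(5, 2), Rational(-3, 4)))), -1))) = Add(Rational(73, 64), Mul(244, Pow(Mul(Rational(1, 2), Pow(Rational(7, 4), -1), Add(16, Rational(7, 4))), -1))) = Add(Rational(73, 64), Mul(244, Pow(Mul(Rational(1, 2), Rational(4, 7), Rational(71, 4)), -1))) = Add(Rational(73, 64), Mul(244, Pow(Rational(71, 14), -1))) = Add(Rational(73, 64), Mul(244, Rational(14, 71))) = Add(Rational(73, 64), Rational(3416, 71)) = Rational(223807, 4544) ≈ 49.253)
Mul(Add(-41, 8), z) = Mul(Add(-41, 8), Rational(223807, 4544)) = Mul(-33, Rational(223807, 4544)) = Rational(-7385631, 4544)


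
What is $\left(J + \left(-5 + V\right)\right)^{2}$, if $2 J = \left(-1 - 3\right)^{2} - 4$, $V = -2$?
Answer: $1$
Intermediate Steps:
$J = 6$ ($J = \frac{\left(-1 - 3\right)^{2} - 4}{2} = \frac{\left(-4\right)^{2} - 4}{2} = \frac{16 - 4}{2} = \frac{1}{2} \cdot 12 = 6$)
$\left(J + \left(-5 + V\right)\right)^{2} = \left(6 - 7\right)^{2} = \left(-1\right)^{2} = 1$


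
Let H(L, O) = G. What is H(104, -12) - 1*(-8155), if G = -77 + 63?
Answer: 8141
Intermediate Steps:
G = -14
H(L, O) = -14
H(104, -12) - 1*(-8155) = -14 - 1*(-8155) = -14 + 8155 = 8141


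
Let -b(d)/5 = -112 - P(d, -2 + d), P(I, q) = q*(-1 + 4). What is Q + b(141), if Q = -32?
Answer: 2613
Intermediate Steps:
P(I, q) = 3*q (P(I, q) = q*3 = 3*q)
b(d) = 530 + 15*d (b(d) = -5*(-112 - 3*(-2 + d)) = -5*(-112 - (-6 + 3*d)) = -5*(-112 + (6 - 3*d)) = -5*(-106 - 3*d) = 530 + 15*d)
Q + b(141) = -32 + (530 + 15*141) = -32 + (530 + 2115) = -32 + 2645 = 2613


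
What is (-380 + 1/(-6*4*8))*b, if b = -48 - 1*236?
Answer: 5180231/48 ≈ 1.0792e+5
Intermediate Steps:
b = -284 (b = -48 - 236 = -284)
(-380 + 1/(-6*4*8))*b = (-380 + 1/(-6*4*8))*(-284) = (-380 + 1/(-24*8))*(-284) = (-380 + 1/(-192))*(-284) = (-380 - 1/192)*(-284) = -72961/192*(-284) = 5180231/48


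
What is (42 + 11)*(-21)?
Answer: -1113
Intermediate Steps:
(42 + 11)*(-21) = 53*(-21) = -1113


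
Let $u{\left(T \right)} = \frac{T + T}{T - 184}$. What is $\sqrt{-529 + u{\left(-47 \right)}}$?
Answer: $\frac{i \sqrt{28206255}}{231} \approx 22.991 i$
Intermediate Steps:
$u{\left(T \right)} = \frac{2 T}{-184 + T}$
$\sqrt{-529 + u{\left(-47 \right)}} = \sqrt{-529 + 2 \left(-47\right) \frac{1}{-184 - 47}} = \sqrt{-529 + 2 \left(-47\right) \frac{1}{-231}} = \sqrt{-529 + 2 \left(-47\right) \left(- \frac{1}{231}\right)} = \sqrt{-529 + \frac{94}{231}} = \sqrt{- \frac{122105}{231}} = \frac{i \sqrt{28206255}}{231}$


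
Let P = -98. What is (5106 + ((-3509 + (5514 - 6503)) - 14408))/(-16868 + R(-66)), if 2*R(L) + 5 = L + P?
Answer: 5520/6781 ≈ 0.81404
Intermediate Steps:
R(L) = -103/2 + L/2 (R(L) = -5/2 + (L - 98)/2 = -5/2 + (-98 + L)/2 = -5/2 + (-49 + L/2) = -103/2 + L/2)
(5106 + ((-3509 + (5514 - 6503)) - 14408))/(-16868 + R(-66)) = (5106 + ((-3509 + (5514 - 6503)) - 14408))/(-16868 + (-103/2 + (½)*(-66))) = (5106 + ((-3509 - 989) - 14408))/(-16868 + (-103/2 - 33)) = (5106 + (-4498 - 14408))/(-16868 - 169/2) = (5106 - 18906)/(-33905/2) = -13800*(-2/33905) = 5520/6781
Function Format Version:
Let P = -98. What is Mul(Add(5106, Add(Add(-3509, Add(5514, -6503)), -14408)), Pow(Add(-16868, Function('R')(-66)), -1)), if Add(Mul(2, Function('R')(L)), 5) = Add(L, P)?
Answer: Rational(5520, 6781) ≈ 0.81404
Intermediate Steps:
Function('R')(L) = Add(Rational(-103, 2), Mul(Rational(1, 2), L)) (Function('R')(L) = Add(Rational(-5, 2), Mul(Rational(1, 2), Add(L, -98))) = Add(Rational(-5, 2), Mul(Rational(1, 2), Add(-98, L))) = Add(Rational(-5, 2), Add(-49, Mul(Rational(1, 2), L))) = Add(Rational(-103, 2), Mul(Rational(1, 2), L)))
Mul(Add(5106, Add(Add(-3509, Add(5514, -6503)), -14408)), Pow(Add(-16868, Function('R')(-66)), -1)) = Mul(Add(5106, Add(Add(-3509, Add(5514, -6503)), -14408)), Pow(Add(-16868, Add(Rational(-103, 2), Mul(Rational(1, 2), -66))), -1)) = Mul(Add(5106, Add(Add(-3509, -989), -14408)), Pow(Add(-16868, Add(Rational(-103, 2), -33)), -1)) = Mul(Add(5106, Add(-4498, -14408)), Pow(Add(-16868, Rational(-169, 2)), -1)) = Mul(Add(5106, -18906), Pow(Rational(-33905, 2), -1)) = Mul(-13800, Rational(-2, 33905)) = Rational(5520, 6781)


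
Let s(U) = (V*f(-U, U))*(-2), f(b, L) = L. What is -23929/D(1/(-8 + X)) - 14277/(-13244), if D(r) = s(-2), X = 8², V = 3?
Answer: -19796522/9933 ≈ -1993.0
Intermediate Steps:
X = 64
s(U) = -6*U (s(U) = (3*U)*(-2) = -6*U)
D(r) = 12 (D(r) = -6*(-2) = 12)
-23929/D(1/(-8 + X)) - 14277/(-13244) = -23929/12 - 14277/(-13244) = -23929*1/12 - 14277*(-1/13244) = -23929/12 + 14277/13244 = -19796522/9933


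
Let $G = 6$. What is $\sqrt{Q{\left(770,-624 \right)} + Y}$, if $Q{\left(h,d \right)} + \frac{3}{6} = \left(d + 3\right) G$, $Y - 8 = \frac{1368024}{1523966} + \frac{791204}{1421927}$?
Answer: $\frac{i \sqrt{17454325911616151017457316410}}{2166968402482} \approx 60.968 i$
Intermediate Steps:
$Y = \frac{10243372738584}{1083484201241}$ ($Y = 8 + \left(\frac{1368024}{1523966} + \frac{791204}{1421927}\right) = 8 + \left(1368024 \cdot \frac{1}{1523966} + 791204 \cdot \frac{1}{1421927}\right) = 8 + \left(\frac{684012}{761983} + \frac{791204}{1421927}\right) = 8 + \frac{1575499128656}{1083484201241} = \frac{10243372738584}{1083484201241} \approx 9.4541$)
$Q{\left(h,d \right)} = \frac{35}{2} + 6 d$ ($Q{\left(h,d \right)} = - \frac{1}{2} + \left(d + 3\right) 6 = - \frac{1}{2} + \left(3 + d\right) 6 = - \frac{1}{2} + \left(18 + 6 d\right) = \frac{35}{2} + 6 d$)
$\sqrt{Q{\left(770,-624 \right)} + Y} = \sqrt{\left(\frac{35}{2} + 6 \left(-624\right)\right) + \frac{10243372738584}{1083484201241}} = \sqrt{\left(\frac{35}{2} - 3744\right) + \frac{10243372738584}{1083484201241}} = \sqrt{- \frac{7453}{2} + \frac{10243372738584}{1083484201241}} = \sqrt{- \frac{8054721006372005}{2166968402482}} = \frac{i \sqrt{17454325911616151017457316410}}{2166968402482}$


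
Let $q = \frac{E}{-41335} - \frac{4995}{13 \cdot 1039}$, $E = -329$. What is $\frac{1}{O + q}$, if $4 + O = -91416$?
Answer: $- \frac{79758835}{7291581556346} \approx -1.0938 \cdot 10^{-5}$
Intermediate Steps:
$q = - \frac{28860646}{79758835}$ ($q = - \frac{329}{-41335} - \frac{4995}{13 \cdot 1039} = \left(-329\right) \left(- \frac{1}{41335}\right) - \frac{4995}{13507} = \frac{47}{5905} - \frac{4995}{13507} = - \frac{28860646}{79758835} \approx -0.36185$)
$O = -91420$ ($O = -4 - 91416 = -91420$)
$\frac{1}{O + q} = \frac{1}{-91420 - \frac{28860646}{79758835}} = \frac{1}{- \frac{7291581556346}{79758835}} = - \frac{79758835}{7291581556346}$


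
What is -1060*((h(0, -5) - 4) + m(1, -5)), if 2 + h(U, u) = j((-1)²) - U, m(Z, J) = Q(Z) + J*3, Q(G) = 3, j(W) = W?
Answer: 18020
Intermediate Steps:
m(Z, J) = 3 + 3*J (m(Z, J) = 3 + J*3 = 3 + 3*J)
h(U, u) = -1 - U (h(U, u) = -2 + ((-1)² - U) = -2 + (1 - U) = -1 - U)
-1060*((h(0, -5) - 4) + m(1, -5)) = -1060*(((-1 - 1*0) - 4) + (3 + 3*(-5))) = -1060*(((-1 + 0) - 4) + (3 - 15)) = -1060*((-1 - 4) - 12) = -1060*(-5 - 12) = -1060*(-17) = 18020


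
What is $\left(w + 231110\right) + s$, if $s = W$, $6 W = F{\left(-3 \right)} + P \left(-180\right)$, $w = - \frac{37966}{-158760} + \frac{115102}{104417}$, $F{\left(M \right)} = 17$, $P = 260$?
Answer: $\frac{1850966661604741}{8288621460} \approx 2.2331 \cdot 10^{5}$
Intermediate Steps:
$w = \frac{11118944671}{8288621460}$ ($w = \left(-37966\right) \left(- \frac{1}{158760}\right) + 115102 \cdot \frac{1}{104417} = \frac{18983}{79380} + \frac{115102}{104417} = \frac{11118944671}{8288621460} \approx 1.3415$)
$W = - \frac{46783}{6}$ ($W = \frac{17 + 260 \left(-180\right)}{6} = \frac{17 - 46800}{6} = \frac{1}{6} \left(-46783\right) = - \frac{46783}{6} \approx -7797.2$)
$s = - \frac{46783}{6} \approx -7797.2$
$\left(w + 231110\right) + s = \left(\frac{11118944671}{8288621460} + 231110\right) - \frac{46783}{6} = \frac{1915594424565271}{8288621460} - \frac{46783}{6} = \frac{1850966661604741}{8288621460}$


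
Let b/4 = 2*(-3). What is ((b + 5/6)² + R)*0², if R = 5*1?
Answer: 0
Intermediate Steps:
b = -24 (b = 4*(2*(-3)) = 4*(-6) = -24)
R = 5
((b + 5/6)² + R)*0² = ((-24 + 5/6)² + 5)*0² = ((-24 + 5*(⅙))² + 5)*0 = ((-24 + ⅚)² + 5)*0 = ((-139/6)² + 5)*0 = (19321/36 + 5)*0 = (19501/36)*0 = 0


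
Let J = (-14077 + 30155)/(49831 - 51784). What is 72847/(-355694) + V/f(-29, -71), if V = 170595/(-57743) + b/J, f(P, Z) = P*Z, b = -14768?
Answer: 226076132294595293/339965039392815242 ≈ 0.66500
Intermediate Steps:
J = -16078/1953 (J = 16078/(-1953) = 16078*(-1/1953) = -16078/1953 ≈ -8.2325)
V = 831337618131/464195977 (V = 170595/(-57743) - 14768/(-16078/1953) = 170595*(-1/57743) - 14768*(-1953/16078) = -170595/57743 + 14420952/8039 = 831337618131/464195977 ≈ 1790.9)
72847/(-355694) + V/f(-29, -71) = 72847/(-355694) + 831337618131/(464195977*((-29*(-71)))) = 72847*(-1/355694) + (831337618131/464195977)/2059 = -72847/355694 + (831337618131/464195977)*(1/2059) = -72847/355694 + 831337618131/955779516643 = 226076132294595293/339965039392815242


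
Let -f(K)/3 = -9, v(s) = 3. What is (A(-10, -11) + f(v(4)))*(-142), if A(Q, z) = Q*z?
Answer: -19454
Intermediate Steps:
f(K) = 27 (f(K) = -3*(-9) = 27)
(A(-10, -11) + f(v(4)))*(-142) = (-10*(-11) + 27)*(-142) = (110 + 27)*(-142) = 137*(-142) = -19454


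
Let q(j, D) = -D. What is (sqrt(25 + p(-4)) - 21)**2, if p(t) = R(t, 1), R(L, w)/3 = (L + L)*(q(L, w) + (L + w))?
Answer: 100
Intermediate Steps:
R(L, w) = 6*L**2 (R(L, w) = 3*((L + L)*(-w + (L + w))) = 3*((2*L)*L) = 3*(2*L**2) = 6*L**2)
p(t) = 6*t**2
(sqrt(25 + p(-4)) - 21)**2 = (sqrt(25 + 6*(-4)**2) - 21)**2 = (sqrt(25 + 6*16) - 21)**2 = (sqrt(25 + 96) - 21)**2 = (sqrt(121) - 21)**2 = (11 - 21)**2 = (-10)**2 = 100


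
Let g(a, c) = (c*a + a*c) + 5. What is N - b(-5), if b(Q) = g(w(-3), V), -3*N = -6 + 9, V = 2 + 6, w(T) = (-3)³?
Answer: 426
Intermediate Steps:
w(T) = -27
V = 8
g(a, c) = 5 + 2*a*c (g(a, c) = (a*c + a*c) + 5 = 2*a*c + 5 = 5 + 2*a*c)
N = -1 (N = -(-6 + 9)/3 = -⅓*3 = -1)
b(Q) = -427 (b(Q) = 5 + 2*(-27)*8 = 5 - 432 = -427)
N - b(-5) = -1 - 1*(-427) = -1 + 427 = 426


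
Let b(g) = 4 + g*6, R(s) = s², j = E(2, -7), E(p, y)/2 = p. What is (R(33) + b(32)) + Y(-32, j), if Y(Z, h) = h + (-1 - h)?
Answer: 1284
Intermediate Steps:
E(p, y) = 2*p
j = 4 (j = 2*2 = 4)
Y(Z, h) = -1
b(g) = 4 + 6*g
(R(33) + b(32)) + Y(-32, j) = (33² + (4 + 6*32)) - 1 = (1089 + (4 + 192)) - 1 = (1089 + 196) - 1 = 1285 - 1 = 1284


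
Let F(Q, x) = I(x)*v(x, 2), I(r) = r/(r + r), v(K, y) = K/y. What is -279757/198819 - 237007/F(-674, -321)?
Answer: 62798725645/21273633 ≈ 2951.9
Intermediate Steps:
I(r) = ½ (I(r) = r/((2*r)) = (1/(2*r))*r = ½)
F(Q, x) = x/4 (F(Q, x) = (x/2)/2 = x/4)
-279757/198819 - 237007/F(-674, -321) = -279757/198819 - 237007/((¼)*(-321)) = -279757*1/198819 - 237007/(-321/4) = -279757/198819 - 237007*(-4/321) = -279757/198819 + 948028/321 = 62798725645/21273633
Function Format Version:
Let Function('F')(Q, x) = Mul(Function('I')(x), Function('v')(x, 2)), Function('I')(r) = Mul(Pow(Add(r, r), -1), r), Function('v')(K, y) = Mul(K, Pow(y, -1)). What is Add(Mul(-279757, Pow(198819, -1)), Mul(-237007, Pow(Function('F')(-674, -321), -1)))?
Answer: Rational(62798725645, 21273633) ≈ 2951.9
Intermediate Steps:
Function('I')(r) = Rational(1, 2) (Function('I')(r) = Mul(Pow(Mul(2, r), -1), r) = Mul(Mul(Rational(1, 2), Pow(r, -1)), r) = Rational(1, 2))
Function('F')(Q, x) = Mul(Rational(1, 4), x) (Function('F')(Q, x) = Mul(Rational(1, 2), Mul(x, Pow(2, -1))) = Mul(Rational(1, 2), Mul(x, Rational(1, 2))) = Mul(Rational(1, 2), Mul(Rational(1, 2), x)) = Mul(Rational(1, 4), x))
Add(Mul(-279757, Pow(198819, -1)), Mul(-237007, Pow(Function('F')(-674, -321), -1))) = Add(Mul(-279757, Pow(198819, -1)), Mul(-237007, Pow(Mul(Rational(1, 4), -321), -1))) = Add(Mul(-279757, Rational(1, 198819)), Mul(-237007, Pow(Rational(-321, 4), -1))) = Add(Rational(-279757, 198819), Mul(-237007, Rational(-4, 321))) = Add(Rational(-279757, 198819), Rational(948028, 321)) = Rational(62798725645, 21273633)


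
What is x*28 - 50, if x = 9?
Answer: 202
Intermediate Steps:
x*28 - 50 = 9*28 - 50 = 252 - 50 = 202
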